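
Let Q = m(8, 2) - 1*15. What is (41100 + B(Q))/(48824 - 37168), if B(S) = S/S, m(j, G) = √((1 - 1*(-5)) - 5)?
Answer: 41101/11656 ≈ 3.5262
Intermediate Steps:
m(j, G) = 1 (m(j, G) = √((1 + 5) - 5) = √(6 - 5) = √1 = 1)
Q = -14 (Q = 1 - 1*15 = 1 - 15 = -14)
B(S) = 1
(41100 + B(Q))/(48824 - 37168) = (41100 + 1)/(48824 - 37168) = 41101/11656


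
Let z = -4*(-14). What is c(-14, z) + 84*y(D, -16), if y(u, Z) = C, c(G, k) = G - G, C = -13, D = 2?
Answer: -1092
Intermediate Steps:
z = 56
c(G, k) = 0
y(u, Z) = -13
c(-14, z) + 84*y(D, -16) = 0 + 84*(-13) = 0 - 1092 = -1092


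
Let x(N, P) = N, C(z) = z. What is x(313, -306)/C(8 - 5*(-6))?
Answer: 313/38 ≈ 8.2368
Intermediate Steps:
x(313, -306)/C(8 - 5*(-6)) = 313/(8 - 5*(-6)) = 313/(8 + 30) = 313/38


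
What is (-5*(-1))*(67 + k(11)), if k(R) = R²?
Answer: 940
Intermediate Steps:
(-5*(-1))*(67 + k(11)) = (-5*(-1))*(67 + 11²) = 5*(67 + 121) = 5*188 = 940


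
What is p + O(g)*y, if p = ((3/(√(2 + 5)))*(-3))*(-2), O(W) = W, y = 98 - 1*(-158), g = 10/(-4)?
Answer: -640 + 18*√7/7 ≈ -633.20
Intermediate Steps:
g = -5/2 (g = 10*(-¼) = -5/2 ≈ -2.5000)
y = 256 (y = 98 + 158 = 256)
p = 18*√7/7 (p = ((3/(√7))*(-3))*(-2) = ((3*(√7/7))*(-3))*(-2) = ((3*√7/7)*(-3))*(-2) = -9*√7/7*(-2) = 18*√7/7 ≈ 6.8034)
p + O(g)*y = 18*√7/7 - 5/2*256 = 18*√7/7 - 640 = -640 + 18*√7/7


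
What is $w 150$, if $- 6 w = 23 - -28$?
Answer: $-1275$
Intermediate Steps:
$w = - \frac{17}{2}$ ($w = - \frac{23 - -28}{6} = - \frac{23 + 28}{6} = \left(- \frac{1}{6}\right) 51 = - \frac{17}{2} \approx -8.5$)
$w 150 = \left(- \frac{17}{2}\right) 150 = -1275$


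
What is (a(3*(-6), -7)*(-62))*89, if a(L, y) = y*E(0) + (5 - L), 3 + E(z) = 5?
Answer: -49662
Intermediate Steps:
E(z) = 2 (E(z) = -3 + 5 = 2)
a(L, y) = 5 - L + 2*y (a(L, y) = y*2 + (5 - L) = 2*y + (5 - L) = 5 - L + 2*y)
(a(3*(-6), -7)*(-62))*89 = ((5 - 3*(-6) + 2*(-7))*(-62))*89 = ((5 - 1*(-18) - 14)*(-62))*89 = ((5 + 18 - 14)*(-62))*89 = (9*(-62))*89 = -558*89 = -49662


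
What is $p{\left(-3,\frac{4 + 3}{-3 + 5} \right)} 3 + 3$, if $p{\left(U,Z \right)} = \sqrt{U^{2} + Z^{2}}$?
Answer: $3 + \frac{3 \sqrt{85}}{2} \approx 16.829$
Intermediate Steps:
$p{\left(-3,\frac{4 + 3}{-3 + 5} \right)} 3 + 3 = \sqrt{\left(-3\right)^{2} + \left(\frac{4 + 3}{-3 + 5}\right)^{2}} \cdot 3 + 3 = \sqrt{9 + \left(\frac{7}{2}\right)^{2}} \cdot 3 + 3 = \sqrt{9 + \frac{49}{4}} \cdot 3 + 3 = \sqrt{\frac{85}{4}} \cdot 3 + 3 = \frac{\sqrt{85}}{2} \cdot 3 + 3 = \frac{3 \sqrt{85}}{2} + 3 = 3 + \frac{3 \sqrt{85}}{2}$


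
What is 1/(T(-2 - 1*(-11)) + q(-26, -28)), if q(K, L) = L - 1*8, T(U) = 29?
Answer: -⅐ ≈ -0.14286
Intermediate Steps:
q(K, L) = -8 + L (q(K, L) = L - 8 = -8 + L)
1/(T(-2 - 1*(-11)) + q(-26, -28)) = 1/(29 + (-8 - 28)) = 1/(29 - 36) = 1/(-7) = -⅐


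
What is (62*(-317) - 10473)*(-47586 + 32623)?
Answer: 450790301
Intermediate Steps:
(62*(-317) - 10473)*(-47586 + 32623) = (-19654 - 10473)*(-14963) = -30127*(-14963) = 450790301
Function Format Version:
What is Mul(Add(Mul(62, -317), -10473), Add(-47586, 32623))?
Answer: 450790301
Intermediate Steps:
Mul(Add(Mul(62, -317), -10473), Add(-47586, 32623)) = Mul(Add(-19654, -10473), -14963) = Mul(-30127, -14963) = 450790301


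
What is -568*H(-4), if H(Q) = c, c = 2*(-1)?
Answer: 1136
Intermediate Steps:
c = -2
H(Q) = -2
-568*H(-4) = -568*(-2) = 1136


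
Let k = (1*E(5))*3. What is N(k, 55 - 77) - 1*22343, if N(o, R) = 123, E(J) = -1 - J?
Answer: -22220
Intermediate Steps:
k = -18 (k = (1*(-1 - 1*5))*3 = (1*(-1 - 5))*3 = (1*(-6))*3 = -6*3 = -18)
N(k, 55 - 77) - 1*22343 = 123 - 1*22343 = 123 - 22343 = -22220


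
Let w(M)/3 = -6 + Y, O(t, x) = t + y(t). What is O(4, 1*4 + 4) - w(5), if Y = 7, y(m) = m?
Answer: 5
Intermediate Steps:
O(t, x) = 2*t (O(t, x) = t + t = 2*t)
w(M) = 3 (w(M) = 3*(-6 + 7) = 3*1 = 3)
O(4, 1*4 + 4) - w(5) = 2*4 - 1*3 = 8 - 3 = 5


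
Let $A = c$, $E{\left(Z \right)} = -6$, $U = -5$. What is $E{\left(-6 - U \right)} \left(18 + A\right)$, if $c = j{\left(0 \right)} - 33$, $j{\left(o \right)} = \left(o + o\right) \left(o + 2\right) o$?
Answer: $90$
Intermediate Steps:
$j{\left(o \right)} = 2 o^{2} \left(2 + o\right)$ ($j{\left(o \right)} = 2 o \left(2 + o\right) o = 2 o^{2} \left(2 + o\right)$)
$c = -33$ ($c = 2 \cdot 0^{2} \left(2 + 0\right) - 33 = 2 \cdot 0 \cdot 2 - 33 = 0 - 33 = -33$)
$A = -33$
$E{\left(-6 - U \right)} \left(18 + A\right) = - 6 \left(18 - 33\right) = \left(-6\right) \left(-15\right) = 90$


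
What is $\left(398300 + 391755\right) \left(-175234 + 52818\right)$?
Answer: $-96715372880$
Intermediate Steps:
$\left(398300 + 391755\right) \left(-175234 + 52818\right) = 790055 \left(-122416\right) = -96715372880$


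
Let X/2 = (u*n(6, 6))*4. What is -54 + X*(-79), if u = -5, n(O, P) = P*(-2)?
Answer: -37974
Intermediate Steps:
n(O, P) = -2*P
X = 480 (X = 2*(-(-10)*6*4) = 2*(-5*(-12)*4) = 2*(60*4) = 2*240 = 480)
-54 + X*(-79) = -54 + 480*(-79) = -54 - 37920 = -37974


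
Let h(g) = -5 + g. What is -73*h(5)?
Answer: 0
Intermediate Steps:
-73*h(5) = -73*(-5 + 5) = -73*0 = 0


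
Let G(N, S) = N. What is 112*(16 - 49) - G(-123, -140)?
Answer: -3573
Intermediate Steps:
112*(16 - 49) - G(-123, -140) = 112*(16 - 49) - 1*(-123) = 112*(-33) + 123 = -3696 + 123 = -3573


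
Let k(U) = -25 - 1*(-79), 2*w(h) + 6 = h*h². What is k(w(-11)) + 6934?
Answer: 6988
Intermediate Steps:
w(h) = -3 + h³/2 (w(h) = -3 + (h*h²)/2 = -3 + h³/2)
k(U) = 54 (k(U) = -25 + 79 = 54)
k(w(-11)) + 6934 = 54 + 6934 = 6988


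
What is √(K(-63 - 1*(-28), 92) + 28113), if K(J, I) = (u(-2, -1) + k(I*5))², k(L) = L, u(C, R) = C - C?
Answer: √239713 ≈ 489.60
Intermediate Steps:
u(C, R) = 0
K(J, I) = 25*I² (K(J, I) = (0 + I*5)² = (0 + 5*I)² = (5*I)² = 25*I²)
√(K(-63 - 1*(-28), 92) + 28113) = √(25*92² + 28113) = √(25*8464 + 28113) = √(211600 + 28113) = √239713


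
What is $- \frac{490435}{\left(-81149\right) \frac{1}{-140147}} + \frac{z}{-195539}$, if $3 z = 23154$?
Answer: $- \frac{13439981529319337}{15867794311} \approx -8.47 \cdot 10^{5}$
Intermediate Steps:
$z = 7718$ ($z = \frac{1}{3} \cdot 23154 = 7718$)
$- \frac{490435}{\left(-81149\right) \frac{1}{-140147}} + \frac{z}{-195539} = - \frac{490435}{\left(-81149\right) \frac{1}{-140147}} + \frac{7718}{-195539} = - \frac{490435}{\left(-81149\right) \left(- \frac{1}{140147}\right)} + 7718 \left(- \frac{1}{195539}\right) = - \frac{490435}{\frac{81149}{140147}} - \frac{7718}{195539} = \left(-490435\right) \frac{140147}{81149} - \frac{7718}{195539} = - \frac{68732993945}{81149} - \frac{7718}{195539} = - \frac{13439981529319337}{15867794311}$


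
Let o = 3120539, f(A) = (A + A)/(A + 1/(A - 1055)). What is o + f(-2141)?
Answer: 21352729306615/6842637 ≈ 3.1205e+6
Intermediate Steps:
f(A) = 2*A/(A + 1/(-1055 + A)) (f(A) = (2*A)/(A + 1/(-1055 + A)) = 2*A/(A + 1/(-1055 + A)))
o + f(-2141) = 3120539 + 2*(-2141)*(-1055 - 2141)/(1 + (-2141)**2 - 1055*(-2141)) = 3120539 + 2*(-2141)*(-3196)/(1 + 4583881 + 2258755) = 3120539 + 2*(-2141)*(-3196)/6842637 = 3120539 + 2*(-2141)*(1/6842637)*(-3196) = 3120539 + 13685272/6842637 = 21352729306615/6842637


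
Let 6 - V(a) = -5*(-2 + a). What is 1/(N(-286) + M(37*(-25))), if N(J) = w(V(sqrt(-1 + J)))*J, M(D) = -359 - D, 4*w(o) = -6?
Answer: 1/995 ≈ 0.0010050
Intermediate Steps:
V(a) = -4 + 5*a (V(a) = 6 - (-5)*(-2 + a) = 6 - (10 - 5*a) = 6 + (-10 + 5*a) = -4 + 5*a)
w(o) = -3/2 (w(o) = (1/4)*(-6) = -3/2)
N(J) = -3*J/2
1/(N(-286) + M(37*(-25))) = 1/(-3/2*(-286) + (-359 - 37*(-25))) = 1/(429 + (-359 - 1*(-925))) = 1/(429 + (-359 + 925)) = 1/(429 + 566) = 1/995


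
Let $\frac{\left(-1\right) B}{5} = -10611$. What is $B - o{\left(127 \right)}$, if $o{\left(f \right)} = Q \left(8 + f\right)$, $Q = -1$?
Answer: $53190$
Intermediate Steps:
$B = 53055$ ($B = \left(-5\right) \left(-10611\right) = 53055$)
$o{\left(f \right)} = -8 - f$ ($o{\left(f \right)} = - (8 + f) = -8 - f$)
$B - o{\left(127 \right)} = 53055 - \left(-8 - 127\right) = 53055 - -135 = 53055 + 135 = 53190$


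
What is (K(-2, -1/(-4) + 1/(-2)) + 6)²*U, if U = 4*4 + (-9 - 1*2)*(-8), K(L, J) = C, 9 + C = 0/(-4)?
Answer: 936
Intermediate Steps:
C = -9 (C = -9 + 0/(-4) = -9 + 0*(-¼) = -9 + 0 = -9)
K(L, J) = -9
U = 104 (U = 16 + (-9 - 2)*(-8) = 16 - 11*(-8) = 16 + 88 = 104)
(K(-2, -1/(-4) + 1/(-2)) + 6)²*U = (-9 + 6)²*104 = (-3)²*104 = 9*104 = 936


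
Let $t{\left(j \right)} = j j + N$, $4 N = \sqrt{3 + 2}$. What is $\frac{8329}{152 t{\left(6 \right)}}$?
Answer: $\frac{599688}{393889} - \frac{8329 \sqrt{5}}{787778} \approx 1.4988$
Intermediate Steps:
$N = \frac{\sqrt{5}}{4}$ ($N = \frac{\sqrt{3 + 2}}{4} = \frac{\sqrt{5}}{4} \approx 0.55902$)
$t{\left(j \right)} = j^{2} + \frac{\sqrt{5}}{4}$ ($t{\left(j \right)} = j j + \frac{\sqrt{5}}{4} = j^{2} + \frac{\sqrt{5}}{4}$)
$\frac{8329}{152 t{\left(6 \right)}} = \frac{8329}{152 \left(6^{2} + \frac{\sqrt{5}}{4}\right)} = \frac{8329}{152 \left(36 + \frac{\sqrt{5}}{4}\right)} = \frac{8329}{5472 + 38 \sqrt{5}}$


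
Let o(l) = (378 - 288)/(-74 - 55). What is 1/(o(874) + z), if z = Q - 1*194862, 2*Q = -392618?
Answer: -43/16820383 ≈ -2.5564e-6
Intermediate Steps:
Q = -196309 (Q = (½)*(-392618) = -196309)
z = -391171 (z = -196309 - 1*194862 = -196309 - 194862 = -391171)
o(l) = -30/43 (o(l) = 90/(-129) = 90*(-1/129) = -30/43)
1/(o(874) + z) = 1/(-30/43 - 391171) = 1/(-16820383/43) = -43/16820383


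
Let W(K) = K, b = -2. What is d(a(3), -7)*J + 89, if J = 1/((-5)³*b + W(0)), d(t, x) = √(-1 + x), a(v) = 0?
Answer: 89 + I*√2/125 ≈ 89.0 + 0.011314*I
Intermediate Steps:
J = 1/250 (J = 1/((-5)³*(-2) + 0) = 1/(-125*(-2) + 0) = 1/(250 + 0) = 1/250 ≈ 0.0040000)
d(a(3), -7)*J + 89 = √(-1 - 7)*(1/250) + 89 = √(-8)*(1/250) + 89 = (2*I*√2)*(1/250) + 89 = I*√2/125 + 89 = 89 + I*√2/125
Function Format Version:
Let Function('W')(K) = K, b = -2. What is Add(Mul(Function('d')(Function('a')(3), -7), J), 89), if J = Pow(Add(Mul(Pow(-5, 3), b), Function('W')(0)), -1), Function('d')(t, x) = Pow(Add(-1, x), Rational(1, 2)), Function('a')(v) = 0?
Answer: Add(89, Mul(Rational(1, 125), I, Pow(2, Rational(1, 2)))) ≈ Add(89.000, Mul(0.011314, I))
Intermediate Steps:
J = Rational(1, 250) (J = Pow(Add(Mul(Pow(-5, 3), -2), 0), -1) = Pow(Add(Mul(-125, -2), 0), -1) = Pow(Add(250, 0), -1) = Pow(250, -1) = Rational(1, 250) ≈ 0.0040000)
Add(Mul(Function('d')(Function('a')(3), -7), J), 89) = Add(Mul(Pow(Add(-1, -7), Rational(1, 2)), Rational(1, 250)), 89) = Add(Mul(Pow(-8, Rational(1, 2)), Rational(1, 250)), 89) = Add(Mul(Mul(2, I, Pow(2, Rational(1, 2))), Rational(1, 250)), 89) = Add(Mul(Rational(1, 125), I, Pow(2, Rational(1, 2))), 89) = Add(89, Mul(Rational(1, 125), I, Pow(2, Rational(1, 2))))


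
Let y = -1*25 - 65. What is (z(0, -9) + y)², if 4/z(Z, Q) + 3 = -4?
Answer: 401956/49 ≈ 8203.2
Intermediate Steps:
z(Z, Q) = -4/7 (z(Z, Q) = 4/(-3 - 4) = 4/(-7) = 4*(-⅐) = -4/7)
y = -90 (y = -25 - 65 = -90)
(z(0, -9) + y)² = (-4/7 - 90)² = (-634/7)² = 401956/49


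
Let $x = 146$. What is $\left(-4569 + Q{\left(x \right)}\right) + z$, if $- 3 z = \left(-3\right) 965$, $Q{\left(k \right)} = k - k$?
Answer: $-3604$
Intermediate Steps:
$Q{\left(k \right)} = 0$
$z = 965$ ($z = - \frac{\left(-3\right) 965}{3} = \left(- \frac{1}{3}\right) \left(-2895\right) = 965$)
$\left(-4569 + Q{\left(x \right)}\right) + z = \left(-4569 + 0\right) + 965 = -4569 + 965 = -3604$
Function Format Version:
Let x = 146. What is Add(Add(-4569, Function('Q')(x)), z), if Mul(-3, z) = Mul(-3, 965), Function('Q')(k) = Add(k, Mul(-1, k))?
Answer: -3604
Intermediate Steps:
Function('Q')(k) = 0
z = 965 (z = Mul(Rational(-1, 3), Mul(-3, 965)) = Mul(Rational(-1, 3), -2895) = 965)
Add(Add(-4569, Function('Q')(x)), z) = Add(Add(-4569, 0), 965) = Add(-4569, 965) = -3604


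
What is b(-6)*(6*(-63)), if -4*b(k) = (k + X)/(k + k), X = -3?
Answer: 567/8 ≈ 70.875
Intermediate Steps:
b(k) = -(-3 + k)/(8*k) (b(k) = -(k - 3)/(4*(k + k)) = -(-3 + k)/(4*(2*k)) = -(-3 + k)*1/(2*k)/4 = -(-3 + k)/(8*k))
b(-6)*(6*(-63)) = ((⅛)*(3 - 1*(-6))/(-6))*(6*(-63)) = ((⅛)*(-⅙)*(3 + 6))*(-378) = ((⅛)*(-⅙)*9)*(-378) = -3/16*(-378) = 567/8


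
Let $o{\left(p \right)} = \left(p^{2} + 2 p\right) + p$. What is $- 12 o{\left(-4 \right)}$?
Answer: $-48$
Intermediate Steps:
$o{\left(p \right)} = p^{2} + 3 p$
$- 12 o{\left(-4 \right)} = - 12 \left(- 4 \left(3 - 4\right)\right) = - 12 \left(\left(-4\right) \left(-1\right)\right) = \left(-12\right) 4 = -48$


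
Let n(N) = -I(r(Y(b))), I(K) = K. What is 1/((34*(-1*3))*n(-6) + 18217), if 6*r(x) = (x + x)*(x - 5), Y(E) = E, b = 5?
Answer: 1/18217 ≈ 5.4894e-5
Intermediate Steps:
r(x) = x*(-5 + x)/3 (r(x) = ((x + x)*(x - 5))/6 = ((2*x)*(-5 + x))/6 = (2*x*(-5 + x))/6 = x*(-5 + x)/3)
n(N) = 0 (n(N) = -5*(-5 + 5)/3 = -5*0/3 = -1*0 = 0)
1/((34*(-1*3))*n(-6) + 18217) = 1/((34*(-1*3))*0 + 18217) = 1/((34*(-3))*0 + 18217) = 1/(-102*0 + 18217) = 1/(0 + 18217) = 1/18217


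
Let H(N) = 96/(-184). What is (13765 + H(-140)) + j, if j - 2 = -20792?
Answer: -161587/23 ≈ -7025.5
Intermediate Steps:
H(N) = -12/23 (H(N) = 96*(-1/184) = -12/23)
j = -20790 (j = 2 - 20792 = -20790)
(13765 + H(-140)) + j = (13765 - 12/23) - 20790 = 316583/23 - 20790 = -161587/23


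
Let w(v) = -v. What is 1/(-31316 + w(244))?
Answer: -1/31560 ≈ -3.1686e-5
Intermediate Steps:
1/(-31316 + w(244)) = 1/(-31316 - 1*244) = 1/(-31316 - 244) = 1/(-31560) = -1/31560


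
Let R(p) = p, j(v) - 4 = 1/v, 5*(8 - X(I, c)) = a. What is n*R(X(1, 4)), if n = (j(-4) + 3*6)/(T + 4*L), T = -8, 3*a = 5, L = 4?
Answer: 667/32 ≈ 20.844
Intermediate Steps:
a = 5/3 (a = (⅓)*5 = 5/3 ≈ 1.6667)
X(I, c) = 23/3 (X(I, c) = 8 - ⅕*5/3 = 8 - ⅓ = 23/3)
j(v) = 4 + 1/v
n = 87/32 (n = ((4 + 1/(-4)) + 3*6)/(-8 + 4*4) = ((4 - ¼) + 18)/(-8 + 16) = (15/4 + 18)/8 = (87/4)*(⅛) = 87/32 ≈ 2.7188)
n*R(X(1, 4)) = (87/32)*(23/3) = 667/32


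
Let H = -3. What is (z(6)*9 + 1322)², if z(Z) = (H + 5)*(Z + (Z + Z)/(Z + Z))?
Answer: 2096704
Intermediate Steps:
z(Z) = 2 + 2*Z (z(Z) = (-3 + 5)*(Z + (Z + Z)/(Z + Z)) = 2*(Z + (2*Z)/((2*Z))) = 2*(Z + (2*Z)*(1/(2*Z))) = 2*(Z + 1) = 2*(1 + Z) = 2 + 2*Z)
(z(6)*9 + 1322)² = ((2 + 2*6)*9 + 1322)² = ((2 + 12)*9 + 1322)² = (14*9 + 1322)² = (126 + 1322)² = 1448² = 2096704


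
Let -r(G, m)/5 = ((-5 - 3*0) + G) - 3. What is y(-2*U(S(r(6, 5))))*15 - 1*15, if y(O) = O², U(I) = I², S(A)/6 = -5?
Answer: 48599985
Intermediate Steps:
r(G, m) = 40 - 5*G (r(G, m) = -5*(((-5 - 3*0) + G) - 3) = -5*(((-5 + 0) + G) - 3) = -5*((-5 + G) - 3) = -5*(-8 + G) = 40 - 5*G)
S(A) = -30 (S(A) = 6*(-5) = -30)
y(-2*U(S(r(6, 5))))*15 - 1*15 = (-2*(-30)²)²*15 - 1*15 = (-2*900)²*15 - 15 = (-1800)²*15 - 15 = 3240000*15 - 15 = 48600000 - 15 = 48599985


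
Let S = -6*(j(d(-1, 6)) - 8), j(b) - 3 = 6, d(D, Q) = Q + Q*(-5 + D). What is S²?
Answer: 36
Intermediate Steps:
j(b) = 9 (j(b) = 3 + 6 = 9)
S = -6 (S = -6*(9 - 8) = -6*1 = -6)
S² = (-6)² = 36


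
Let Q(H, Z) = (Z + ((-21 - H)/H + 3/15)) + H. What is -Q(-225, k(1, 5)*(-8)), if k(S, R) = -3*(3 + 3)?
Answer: 6128/75 ≈ 81.707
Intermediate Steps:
k(S, R) = -18 (k(S, R) = -3*6 = -18)
Q(H, Z) = ⅕ + H + Z + (-21 - H)/H (Q(H, Z) = (Z + ((-21 - H)/H + 3*(1/15))) + H = (Z + ((-21 - H)/H + ⅕)) + H = (Z + (⅕ + (-21 - H)/H)) + H = (⅕ + Z + (-21 - H)/H) + H = ⅕ + H + Z + (-21 - H)/H)
-Q(-225, k(1, 5)*(-8)) = -(-⅘ - 225 - 18*(-8) - 21/(-225)) = -(-⅘ - 225 + 144 - 21*(-1/225)) = -(-⅘ - 225 + 144 + 7/75) = -1*(-6128/75) = 6128/75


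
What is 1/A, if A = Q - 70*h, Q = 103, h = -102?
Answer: 1/7243 ≈ 0.00013806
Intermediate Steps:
A = 7243 (A = 103 - 70*(-102) = 103 + 7140 = 7243)
1/A = 1/7243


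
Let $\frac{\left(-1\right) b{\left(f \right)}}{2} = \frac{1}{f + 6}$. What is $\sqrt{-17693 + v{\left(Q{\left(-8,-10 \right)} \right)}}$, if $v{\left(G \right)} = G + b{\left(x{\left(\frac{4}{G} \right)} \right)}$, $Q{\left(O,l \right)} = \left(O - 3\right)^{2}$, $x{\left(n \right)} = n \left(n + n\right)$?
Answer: $\frac{i \sqrt{33925774200311}}{43939} \approx 132.56 i$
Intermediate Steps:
$x{\left(n \right)} = 2 n^{2}$ ($x{\left(n \right)} = n 2 n = 2 n^{2}$)
$Q{\left(O,l \right)} = \left(-3 + O\right)^{2}$
$b{\left(f \right)} = - \frac{2}{6 + f}$ ($b{\left(f \right)} = - \frac{2}{f + 6} = - \frac{2}{6 + f}$)
$v{\left(G \right)} = G - \frac{2}{6 + \frac{32}{G^{2}}}$ ($v{\left(G \right)} = G - \frac{2}{6 + 2 \left(\frac{4}{G}\right)^{2}} = G - \frac{2}{6 + 2 \frac{16}{G^{2}}} = G - \frac{2}{6 + \frac{32}{G^{2}}}$)
$\sqrt{-17693 + v{\left(Q{\left(-8,-10 \right)} \right)}} = \sqrt{-17693 + \frac{\left(-3 - 8\right)^{2} \left(16 - \left(-3 - 8\right)^{2} + 3 \left(\left(-3 - 8\right)^{2}\right)^{2}\right)}{16 + 3 \left(\left(-3 - 8\right)^{2}\right)^{2}}} = \sqrt{-17693 + \frac{\left(-11\right)^{2} \left(16 - \left(-11\right)^{2} + 3 \left(\left(-11\right)^{2}\right)^{2}\right)}{16 + 3 \left(\left(-11\right)^{2}\right)^{2}}} = \sqrt{-17693 + \frac{121 \left(16 - 121 + 3 \cdot 121^{2}\right)}{16 + 3 \cdot 121^{2}}} = \sqrt{-17693 + \frac{121 \left(16 - 121 + 3 \cdot 14641\right)}{16 + 3 \cdot 14641}} = \sqrt{-17693 + \frac{121 \left(16 - 121 + 43923\right)}{16 + 43923}} = \sqrt{-17693 + 121 \cdot \frac{1}{43939} \cdot 43818} = \sqrt{-17693 + \frac{5301978}{43939}} = \sqrt{- \frac{772110749}{43939}} = \frac{i \sqrt{33925774200311}}{43939}$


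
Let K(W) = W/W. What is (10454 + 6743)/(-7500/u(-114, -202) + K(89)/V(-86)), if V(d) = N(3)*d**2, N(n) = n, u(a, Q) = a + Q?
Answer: 30143795844/41602579 ≈ 724.57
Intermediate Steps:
u(a, Q) = Q + a
K(W) = 1
V(d) = 3*d**2
(10454 + 6743)/(-7500/u(-114, -202) + K(89)/V(-86)) = (10454 + 6743)/(-7500/(-202 - 114) + 1/(3*(-86)**2)) = 17197/(-7500/(-316) + 1/(3*7396)) = 17197/(-7500*(-1/316) + 1/22188) = 17197/(1875/79 + 1*(1/22188)) = 17197/(1875/79 + 1/22188) = 17197/(41602579/1752852) = 17197*(1752852/41602579) = 30143795844/41602579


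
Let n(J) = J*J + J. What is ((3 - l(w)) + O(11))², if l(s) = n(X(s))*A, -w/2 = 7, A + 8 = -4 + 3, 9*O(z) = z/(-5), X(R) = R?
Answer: 5451459556/2025 ≈ 2.6921e+6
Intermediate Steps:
O(z) = -z/45 (O(z) = (z/(-5))/9 = (z*(-⅕))/9 = (-z/5)/9 = -z/45)
A = -9 (A = -8 + (-4 + 3) = -8 - 1 = -9)
w = -14 (w = -2*7 = -14)
n(J) = J + J² (n(J) = J² + J = J + J²)
l(s) = -9*s*(1 + s) (l(s) = (s*(1 + s))*(-9) = -9*s*(1 + s))
((3 - l(w)) + O(11))² = ((3 - (-9)*(-14)*(1 - 14)) - 1/45*11)² = ((3 - (-9)*(-14)*(-13)) - 11/45)² = ((3 - 1*(-1638)) - 11/45)² = ((3 + 1638) - 11/45)² = (1641 - 11/45)² = (73834/45)² = 5451459556/2025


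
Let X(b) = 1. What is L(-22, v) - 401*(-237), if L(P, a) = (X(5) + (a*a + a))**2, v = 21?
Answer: 309406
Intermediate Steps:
L(P, a) = (1 + a + a**2)**2 (L(P, a) = (1 + (a*a + a))**2 = (1 + (a**2 + a))**2 = (1 + (a + a**2))**2 = (1 + a + a**2)**2)
L(-22, v) - 401*(-237) = (1 + 21 + 21**2)**2 - 401*(-237) = (1 + 21 + 441)**2 + 95037 = 463**2 + 95037 = 214369 + 95037 = 309406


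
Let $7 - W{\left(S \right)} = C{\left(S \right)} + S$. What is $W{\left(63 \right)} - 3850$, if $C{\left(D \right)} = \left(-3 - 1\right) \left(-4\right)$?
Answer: $-3922$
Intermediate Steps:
$C{\left(D \right)} = 16$ ($C{\left(D \right)} = \left(-4\right) \left(-4\right) = 16$)
$W{\left(S \right)} = -9 - S$ ($W{\left(S \right)} = 7 - \left(16 + S\right) = -9 - S$)
$W{\left(63 \right)} - 3850 = \left(-9 - 63\right) - 3850 = -72 - 3850 = -3922$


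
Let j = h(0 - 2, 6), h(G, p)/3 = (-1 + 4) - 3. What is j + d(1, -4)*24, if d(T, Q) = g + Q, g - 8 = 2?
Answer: 144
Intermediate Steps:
g = 10 (g = 8 + 2 = 10)
h(G, p) = 0 (h(G, p) = 3*((-1 + 4) - 3) = 3*(3 - 3) = 3*0 = 0)
d(T, Q) = 10 + Q
j = 0
j + d(1, -4)*24 = 0 + (10 - 4)*24 = 0 + 6*24 = 0 + 144 = 144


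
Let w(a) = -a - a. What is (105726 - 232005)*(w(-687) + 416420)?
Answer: -52758608526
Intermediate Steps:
w(a) = -2*a
(105726 - 232005)*(w(-687) + 416420) = (105726 - 232005)*(-2*(-687) + 416420) = -126279*(1374 + 416420) = -126279*417794 = -52758608526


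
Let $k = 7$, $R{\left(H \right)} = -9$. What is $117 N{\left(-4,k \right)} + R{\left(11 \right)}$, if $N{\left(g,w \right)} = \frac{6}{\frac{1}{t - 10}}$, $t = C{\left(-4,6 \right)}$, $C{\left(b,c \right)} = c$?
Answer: $-2817$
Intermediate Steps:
$t = 6$
$N{\left(g,w \right)} = -24$ ($N{\left(g,w \right)} = \frac{6}{\frac{1}{6 - 10}} = \frac{6}{\frac{1}{-4}} = \frac{6}{- \frac{1}{4}} = 6 \left(-4\right) = -24$)
$117 N{\left(-4,k \right)} + R{\left(11 \right)} = 117 \left(-24\right) - 9 = -2808 - 9 = -2817$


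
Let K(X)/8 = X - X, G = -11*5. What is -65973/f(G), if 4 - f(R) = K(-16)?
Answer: -65973/4 ≈ -16493.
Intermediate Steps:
G = -55
K(X) = 0 (K(X) = 8*(X - X) = 8*0 = 0)
f(R) = 4 (f(R) = 4 - 1*0 = 4 + 0 = 4)
-65973/f(G) = -65973/4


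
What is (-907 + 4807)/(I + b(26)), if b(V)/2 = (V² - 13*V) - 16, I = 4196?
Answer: 195/242 ≈ 0.80579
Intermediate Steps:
b(V) = -32 - 26*V + 2*V² (b(V) = 2*((V² - 13*V) - 16) = 2*(-16 + V² - 13*V) = -32 - 26*V + 2*V²)
(-907 + 4807)/(I + b(26)) = (-907 + 4807)/(4196 + (-32 - 26*26 + 2*26²)) = 3900/(4196 + (-32 - 676 + 2*676)) = 3900/(4196 + (-32 - 676 + 1352)) = 3900/(4196 + 644) = 3900/4840 = 3900*(1/4840) = 195/242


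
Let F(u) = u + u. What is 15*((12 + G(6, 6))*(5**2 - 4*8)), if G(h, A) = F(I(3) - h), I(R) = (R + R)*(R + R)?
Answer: -7560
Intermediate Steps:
I(R) = 4*R**2 (I(R) = (2*R)*(2*R) = 4*R**2)
F(u) = 2*u
G(h, A) = 72 - 2*h (G(h, A) = 2*(4*3**2 - h) = 2*(4*9 - h) = 2*(36 - h) = 72 - 2*h)
15*((12 + G(6, 6))*(5**2 - 4*8)) = 15*((12 + (72 - 2*6))*(5**2 - 4*8)) = 15*((12 + (72 - 12))*(25 - 32)) = 15*((12 + 60)*(-7)) = 15*(72*(-7)) = 15*(-504) = -7560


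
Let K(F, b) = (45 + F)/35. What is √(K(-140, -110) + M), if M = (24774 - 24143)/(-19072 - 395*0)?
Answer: I*√765113510/16688 ≈ 1.6575*I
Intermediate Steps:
K(F, b) = 9/7 + F/35 (K(F, b) = (45 + F)*(1/35) = 9/7 + F/35)
M = -631/19072 (M = 631/(-19072 + 0) = 631/(-19072) = 631*(-1/19072) = -631/19072 ≈ -0.033085)
√(K(-140, -110) + M) = √((9/7 + (1/35)*(-140)) - 631/19072) = √((9/7 - 4) - 631/19072) = √(-19/7 - 631/19072) = √(-366785/133504) = I*√765113510/16688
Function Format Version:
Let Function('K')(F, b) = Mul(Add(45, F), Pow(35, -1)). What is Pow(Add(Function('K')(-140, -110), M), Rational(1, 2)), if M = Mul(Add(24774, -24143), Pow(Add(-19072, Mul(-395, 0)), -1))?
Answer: Mul(Rational(1, 16688), I, Pow(765113510, Rational(1, 2))) ≈ Mul(1.6575, I)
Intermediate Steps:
Function('K')(F, b) = Add(Rational(9, 7), Mul(Rational(1, 35), F)) (Function('K')(F, b) = Mul(Add(45, F), Rational(1, 35)) = Add(Rational(9, 7), Mul(Rational(1, 35), F)))
M = Rational(-631, 19072) (M = Mul(631, Pow(Add(-19072, 0), -1)) = Mul(631, Pow(-19072, -1)) = Mul(631, Rational(-1, 19072)) = Rational(-631, 19072) ≈ -0.033085)
Pow(Add(Function('K')(-140, -110), M), Rational(1, 2)) = Pow(Add(Add(Rational(9, 7), Mul(Rational(1, 35), -140)), Rational(-631, 19072)), Rational(1, 2)) = Pow(Add(Add(Rational(9, 7), -4), Rational(-631, 19072)), Rational(1, 2)) = Pow(Add(Rational(-19, 7), Rational(-631, 19072)), Rational(1, 2)) = Pow(Rational(-366785, 133504), Rational(1, 2)) = Mul(Rational(1, 16688), I, Pow(765113510, Rational(1, 2)))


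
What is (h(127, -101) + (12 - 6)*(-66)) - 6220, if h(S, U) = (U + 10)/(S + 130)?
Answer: -1700403/257 ≈ -6616.4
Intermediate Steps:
h(S, U) = (10 + U)/(130 + S)
(h(127, -101) + (12 - 6)*(-66)) - 6220 = ((10 - 101)/(130 + 127) + (12 - 6)*(-66)) - 6220 = (-91/257 + 6*(-66)) - 6220 = ((1/257)*(-91) - 396) - 6220 = (-91/257 - 396) - 6220 = -101863/257 - 6220 = -1700403/257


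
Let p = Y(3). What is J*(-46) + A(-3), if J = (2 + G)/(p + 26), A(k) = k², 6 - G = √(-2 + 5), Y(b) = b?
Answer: -107/29 + 46*√3/29 ≈ -0.94226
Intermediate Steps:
p = 3
G = 6 - √3 (G = 6 - √(-2 + 5) = 6 - √3 ≈ 4.2680)
J = 8/29 - √3/29 (J = (2 + (6 - √3))/(3 + 26) = (8 - √3)/29 = (8 - √3)*(1/29) = 8/29 - √3/29 ≈ 0.21614)
J*(-46) + A(-3) = (8/29 - √3/29)*(-46) + (-3)² = (-368/29 + 46*√3/29) + 9 = -107/29 + 46*√3/29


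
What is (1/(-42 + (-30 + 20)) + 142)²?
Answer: 54508689/2704 ≈ 20159.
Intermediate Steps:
(1/(-42 + (-30 + 20)) + 142)² = (1/(-42 - 10) + 142)² = (1/(-52) + 142)² = (-1/52 + 142)² = (7383/52)² = 54508689/2704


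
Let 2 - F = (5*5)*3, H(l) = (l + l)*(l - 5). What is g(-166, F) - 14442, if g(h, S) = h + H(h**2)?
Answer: 1518376104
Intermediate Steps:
H(l) = 2*l*(-5 + l) (H(l) = (2*l)*(-5 + l) = 2*l*(-5 + l))
F = -73 (F = 2 - 5*5*3 = 2 - 25*3 = 2 - 1*75 = 2 - 75 = -73)
g(h, S) = h + 2*h**2*(-5 + h**2)
g(-166, F) - 14442 = -166*(1 + 2*(-166)*(-5 + (-166)**2)) - 14442 = -166*(1 + 2*(-166)*(-5 + 27556)) - 14442 = -166*(1 + 2*(-166)*27551) - 14442 = -166*(1 - 9146932) - 14442 = -166*(-9146931) - 14442 = 1518390546 - 14442 = 1518376104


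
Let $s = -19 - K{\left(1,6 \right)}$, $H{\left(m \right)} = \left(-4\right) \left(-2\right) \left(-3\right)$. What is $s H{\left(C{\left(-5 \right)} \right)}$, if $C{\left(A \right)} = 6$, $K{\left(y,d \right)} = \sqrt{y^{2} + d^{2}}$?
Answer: $456 + 24 \sqrt{37} \approx 601.99$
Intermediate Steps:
$K{\left(y,d \right)} = \sqrt{d^{2} + y^{2}}$
$H{\left(m \right)} = -24$ ($H{\left(m \right)} = 8 \left(-3\right) = -24$)
$s = -19 - \sqrt{37}$ ($s = -19 - \sqrt{6^{2} + 1^{2}} = -19 - \sqrt{36 + 1} = -19 - \sqrt{37} \approx -25.083$)
$s H{\left(C{\left(-5 \right)} \right)} = \left(-19 - \sqrt{37}\right) \left(-24\right) = 456 + 24 \sqrt{37}$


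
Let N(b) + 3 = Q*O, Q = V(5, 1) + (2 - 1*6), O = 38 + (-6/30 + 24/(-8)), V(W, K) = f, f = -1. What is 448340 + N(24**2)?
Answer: 448163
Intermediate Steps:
V(W, K) = -1
O = 174/5 (O = 38 + (-6*1/30 + 24*(-1/8)) = 38 + (-1/5 - 3) = 38 - 16/5 = 174/5 ≈ 34.800)
Q = -5 (Q = -1 + (2 - 1*6) = -1 + (2 - 6) = -1 - 4 = -5)
N(b) = -177 (N(b) = -3 - 5*174/5 = -3 - 174 = -177)
448340 + N(24**2) = 448340 - 177 = 448163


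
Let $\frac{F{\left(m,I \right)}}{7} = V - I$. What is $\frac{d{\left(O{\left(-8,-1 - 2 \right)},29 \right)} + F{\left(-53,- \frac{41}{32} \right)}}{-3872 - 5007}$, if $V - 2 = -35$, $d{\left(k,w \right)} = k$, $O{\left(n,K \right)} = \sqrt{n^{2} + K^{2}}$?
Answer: $\frac{7105}{284128} - \frac{\sqrt{73}}{8879} \approx 0.024044$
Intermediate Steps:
$O{\left(n,K \right)} = \sqrt{K^{2} + n^{2}}$
$V = -33$ ($V = 2 - 35 = -33$)
$F{\left(m,I \right)} = -231 - 7 I$ ($F{\left(m,I \right)} = 7 \left(-33 - I\right) = -231 - 7 I$)
$\frac{d{\left(O{\left(-8,-1 - 2 \right)},29 \right)} + F{\left(-53,- \frac{41}{32} \right)}}{-3872 - 5007} = \frac{\sqrt{\left(-1 - 2\right)^{2} + \left(-8\right)^{2}} - \left(231 + 7 \left(- \frac{41}{32}\right)\right)}{-3872 - 5007} = \frac{\sqrt{\left(-1 - 2\right)^{2} + 64} - \left(231 + 7 \left(\left(-41\right) \frac{1}{32}\right)\right)}{-8879} = \left(\sqrt{\left(-3\right)^{2} + 64} - \frac{7105}{32}\right) \left(- \frac{1}{8879}\right) = \left(\sqrt{9 + 64} + \left(-231 + \frac{287}{32}\right)\right) \left(- \frac{1}{8879}\right) = \left(\sqrt{73} - \frac{7105}{32}\right) \left(- \frac{1}{8879}\right) = \left(- \frac{7105}{32} + \sqrt{73}\right) \left(- \frac{1}{8879}\right) = \frac{7105}{284128} - \frac{\sqrt{73}}{8879}$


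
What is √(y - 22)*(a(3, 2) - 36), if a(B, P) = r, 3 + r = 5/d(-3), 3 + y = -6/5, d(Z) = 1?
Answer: -34*I*√655/5 ≈ -174.03*I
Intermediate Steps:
y = -21/5 (y = -3 - 6/5 = -21/5 ≈ -4.2000)
r = 2 (r = -3 + 5/1 = -3 + 5*1 = -3 + 5 = 2)
a(B, P) = 2
√(y - 22)*(a(3, 2) - 36) = √(-21/5 - 22)*(2 - 36) = √(-131/5)*(-34) = (I*√655/5)*(-34) = -34*I*√655/5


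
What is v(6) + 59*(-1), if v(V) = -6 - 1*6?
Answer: -71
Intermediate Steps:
v(V) = -12 (v(V) = -6 - 6 = -12)
v(6) + 59*(-1) = -12 + 59*(-1) = -12 - 59 = -71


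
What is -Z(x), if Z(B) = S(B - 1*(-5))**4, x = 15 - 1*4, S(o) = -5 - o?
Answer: -194481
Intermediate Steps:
x = 11 (x = 15 - 4 = 11)
Z(B) = (-10 - B)**4 (Z(B) = (-5 - (B - 1*(-5)))**4 = (-5 - (B + 5))**4 = (-5 - (5 + B))**4 = (-5 + (-5 - B))**4 = (-10 - B)**4)
-Z(x) = -(10 + 11)**4 = -1*21**4 = -1*194481 = -194481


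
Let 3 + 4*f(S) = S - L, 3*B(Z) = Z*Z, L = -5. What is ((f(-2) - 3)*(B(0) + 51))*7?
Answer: -1071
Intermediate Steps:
B(Z) = Z²/3 (B(Z) = (Z*Z)/3 = Z²/3)
f(S) = ½ + S/4 (f(S) = -¾ + (S - 1*(-5))/4 = -¾ + (S + 5)/4 = -¾ + (5 + S)/4 = -¾ + (5/4 + S/4) = ½ + S/4)
((f(-2) - 3)*(B(0) + 51))*7 = (((½ + (¼)*(-2)) - 3)*((⅓)*0² + 51))*7 = (((½ - ½) - 3)*((⅓)*0 + 51))*7 = ((0 - 3)*(0 + 51))*7 = -3*51*7 = -153*7 = -1071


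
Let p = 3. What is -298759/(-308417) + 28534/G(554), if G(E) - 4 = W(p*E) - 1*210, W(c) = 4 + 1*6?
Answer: -4370906957/30224866 ≈ -144.61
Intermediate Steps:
W(c) = 10 (W(c) = 4 + 6 = 10)
G(E) = -196 (G(E) = 4 + (10 - 1*210) = 4 + (10 - 210) = 4 - 200 = -196)
-298759/(-308417) + 28534/G(554) = -298759/(-308417) + 28534/(-196) = -298759*(-1/308417) + 28534*(-1/196) = 298759/308417 - 14267/98 = -4370906957/30224866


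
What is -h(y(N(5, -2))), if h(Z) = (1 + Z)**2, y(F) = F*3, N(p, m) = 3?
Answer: -100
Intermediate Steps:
y(F) = 3*F
-h(y(N(5, -2))) = -(1 + 3*3)**2 = -(1 + 9)**2 = -1*10**2 = -1*100 = -100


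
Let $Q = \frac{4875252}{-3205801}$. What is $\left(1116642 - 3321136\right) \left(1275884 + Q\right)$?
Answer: $- \frac{9016877193853677008}{3205801} \approx -2.8127 \cdot 10^{12}$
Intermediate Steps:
$Q = - \frac{4875252}{3205801}$ ($Q = 4875252 \left(- \frac{1}{3205801}\right) = - \frac{4875252}{3205801} \approx -1.5208$)
$\left(1116642 - 3321136\right) \left(1275884 + Q\right) = \left(1116642 - 3321136\right) \left(1275884 - \frac{4875252}{3205801}\right) = \left(-2204494\right) \frac{4090225327832}{3205801} = - \frac{9016877193853677008}{3205801}$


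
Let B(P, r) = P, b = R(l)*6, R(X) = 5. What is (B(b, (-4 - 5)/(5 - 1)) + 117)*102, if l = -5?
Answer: 14994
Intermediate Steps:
b = 30 (b = 5*6 = 30)
(B(b, (-4 - 5)/(5 - 1)) + 117)*102 = (30 + 117)*102 = 147*102 = 14994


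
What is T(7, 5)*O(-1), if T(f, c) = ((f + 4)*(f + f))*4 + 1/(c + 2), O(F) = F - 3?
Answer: -17252/7 ≈ -2464.6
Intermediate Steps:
O(F) = -3 + F
T(f, c) = 1/(2 + c) + 8*f*(4 + f) (T(f, c) = ((4 + f)*(2*f))*4 + 1/(2 + c) = (2*f*(4 + f))*4 + 1/(2 + c) = 8*f*(4 + f) + 1/(2 + c) = 1/(2 + c) + 8*f*(4 + f))
T(7, 5)*O(-1) = ((1 + 16*7² + 64*7 + 8*5*7² + 32*5*7)/(2 + 5))*(-3 - 1) = ((1 + 16*49 + 448 + 8*5*49 + 1120)/7)*(-4) = ((1 + 784 + 448 + 1960 + 1120)/7)*(-4) = ((⅐)*4313)*(-4) = (4313/7)*(-4) = -17252/7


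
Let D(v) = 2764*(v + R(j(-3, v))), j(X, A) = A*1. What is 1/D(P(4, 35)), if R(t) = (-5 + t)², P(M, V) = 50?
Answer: 1/5735300 ≈ 1.7436e-7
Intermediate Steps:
j(X, A) = A
D(v) = 2764*v + 2764*(-5 + v)² (D(v) = 2764*(v + (-5 + v)²) = 2764*v + 2764*(-5 + v)²)
1/D(P(4, 35)) = 1/(2764*50 + 2764*(-5 + 50)²) = 1/(138200 + 2764*45²) = 1/(138200 + 2764*2025) = 1/(138200 + 5597100) = 1/5735300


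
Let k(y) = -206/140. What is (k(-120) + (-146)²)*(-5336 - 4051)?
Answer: -2000794797/10 ≈ -2.0008e+8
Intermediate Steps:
k(y) = -103/70 (k(y) = -206*1/140 = -103/70)
(k(-120) + (-146)²)*(-5336 - 4051) = (-103/70 + (-146)²)*(-5336 - 4051) = (-103/70 + 21316)*(-9387) = (1492017/70)*(-9387) = -2000794797/10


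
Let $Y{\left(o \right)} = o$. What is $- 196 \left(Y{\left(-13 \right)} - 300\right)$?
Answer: $61348$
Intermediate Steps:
$- 196 \left(Y{\left(-13 \right)} - 300\right) = - 196 \left(-13 - 300\right) = \left(-196\right) \left(-313\right) = 61348$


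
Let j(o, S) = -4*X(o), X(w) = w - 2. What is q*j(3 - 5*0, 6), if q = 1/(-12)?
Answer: ⅓ ≈ 0.33333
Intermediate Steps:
X(w) = -2 + w
q = -1/12 ≈ -0.083333
j(o, S) = 8 - 4*o (j(o, S) = -4*(-2 + o) = 8 - 4*o)
q*j(3 - 5*0, 6) = -(8 - 4*(3 - 5*0))/12 = -(8 - 4*(3 + 0))/12 = -(8 - 4*3)/12 = -(8 - 12)/12 = -1/12*(-4) = ⅓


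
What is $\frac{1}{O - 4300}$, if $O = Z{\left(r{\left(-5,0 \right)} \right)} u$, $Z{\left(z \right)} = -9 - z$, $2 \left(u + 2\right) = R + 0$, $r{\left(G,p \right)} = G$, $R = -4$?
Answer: $- \frac{1}{4284} \approx -0.00023343$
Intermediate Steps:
$u = -4$ ($u = -2 + \frac{-4 + 0}{2} = -2 + \frac{1}{2} \left(-4\right) = -2 - 2 = -4$)
$O = 16$ ($O = \left(-9 - -5\right) \left(-4\right) = \left(-9 + 5\right) \left(-4\right) = \left(-4\right) \left(-4\right) = 16$)
$\frac{1}{O - 4300} = \frac{1}{16 - 4300} = \frac{1}{-4284} = - \frac{1}{4284}$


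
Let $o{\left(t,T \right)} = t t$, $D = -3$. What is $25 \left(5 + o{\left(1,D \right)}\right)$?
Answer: $150$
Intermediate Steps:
$o{\left(t,T \right)} = t^{2}$
$25 \left(5 + o{\left(1,D \right)}\right) = 25 \left(5 + 1^{2}\right) = 25 \left(5 + 1\right) = 25 \cdot 6 = 150$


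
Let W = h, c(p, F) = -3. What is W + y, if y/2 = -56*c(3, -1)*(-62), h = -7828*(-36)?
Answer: 260976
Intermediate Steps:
h = 281808
W = 281808
y = -20832 (y = 2*(-56*(-3)*(-62)) = 2*(168*(-62)) = 2*(-10416) = -20832)
W + y = 281808 - 20832 = 260976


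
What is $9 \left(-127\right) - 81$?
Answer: $-1224$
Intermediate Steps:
$9 \left(-127\right) - 81 = -1143 - 81 = -1224$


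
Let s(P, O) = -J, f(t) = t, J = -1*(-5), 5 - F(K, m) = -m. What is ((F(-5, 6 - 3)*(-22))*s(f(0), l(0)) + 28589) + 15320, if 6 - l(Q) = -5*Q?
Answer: 44789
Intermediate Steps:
l(Q) = 6 + 5*Q (l(Q) = 6 - (-5)*Q = 6 + 5*Q)
F(K, m) = 5 + m (F(K, m) = 5 - (-1)*m = 5 + m)
J = 5
s(P, O) = -5 (s(P, O) = -1*5 = -5)
((F(-5, 6 - 3)*(-22))*s(f(0), l(0)) + 28589) + 15320 = (((5 + (6 - 3))*(-22))*(-5) + 28589) + 15320 = (((5 + 3)*(-22))*(-5) + 28589) + 15320 = ((8*(-22))*(-5) + 28589) + 15320 = (-176*(-5) + 28589) + 15320 = (880 + 28589) + 15320 = 29469 + 15320 = 44789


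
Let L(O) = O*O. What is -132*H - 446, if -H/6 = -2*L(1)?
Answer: -2030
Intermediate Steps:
L(O) = O²
H = 12 (H = -(-12)*1² = -(-12) = -6*(-2) = 12)
-132*H - 446 = -132*12 - 446 = -1584 - 446 = -2030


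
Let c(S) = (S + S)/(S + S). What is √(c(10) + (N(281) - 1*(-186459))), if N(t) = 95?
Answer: √186555 ≈ 431.92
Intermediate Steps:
c(S) = 1 (c(S) = (2*S)/((2*S)) = (2*S)*(1/(2*S)) = 1)
√(c(10) + (N(281) - 1*(-186459))) = √(1 + (95 - 1*(-186459))) = √(1 + (95 + 186459)) = √(1 + 186554) = √186555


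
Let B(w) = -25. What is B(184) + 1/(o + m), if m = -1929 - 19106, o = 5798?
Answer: -380926/15237 ≈ -25.000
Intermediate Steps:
m = -21035
B(184) + 1/(o + m) = -25 + 1/(5798 - 21035) = -25 + 1/(-15237) = -25 - 1/15237 = -380926/15237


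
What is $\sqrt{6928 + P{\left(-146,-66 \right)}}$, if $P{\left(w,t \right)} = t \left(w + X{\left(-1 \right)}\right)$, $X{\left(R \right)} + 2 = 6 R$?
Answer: $2 \sqrt{4273} \approx 130.74$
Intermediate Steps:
$X{\left(R \right)} = -2 + 6 R$
$P{\left(w,t \right)} = t \left(-8 + w\right)$ ($P{\left(w,t \right)} = t \left(w + \left(-2 + 6 \left(-1\right)\right)\right) = t \left(w - 8\right) = t \left(-8 + w\right)$)
$\sqrt{6928 + P{\left(-146,-66 \right)}} = \sqrt{6928 - 66 \left(-8 - 146\right)} = \sqrt{6928 - -10164} = \sqrt{6928 + 10164} = \sqrt{17092} = 2 \sqrt{4273}$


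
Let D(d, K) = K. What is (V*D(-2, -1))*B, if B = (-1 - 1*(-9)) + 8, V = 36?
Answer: -576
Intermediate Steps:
B = 16 (B = (-1 + 9) + 8 = 8 + 8 = 16)
(V*D(-2, -1))*B = (36*(-1))*16 = -36*16 = -576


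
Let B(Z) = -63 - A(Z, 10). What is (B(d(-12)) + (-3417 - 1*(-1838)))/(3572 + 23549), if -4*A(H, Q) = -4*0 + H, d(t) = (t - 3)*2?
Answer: -3299/54242 ≈ -0.060820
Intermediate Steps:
d(t) = -6 + 2*t (d(t) = (-3 + t)*2 = -6 + 2*t)
A(H, Q) = -H/4 (A(H, Q) = -(-4*0 + H)/4 = -(0 + H)/4 = -H/4)
B(Z) = -63 + Z/4 (B(Z) = -63 - (-1)*Z/4 = -63 + Z/4)
(B(d(-12)) + (-3417 - 1*(-1838)))/(3572 + 23549) = ((-63 + (-6 + 2*(-12))/4) + (-3417 - 1*(-1838)))/(3572 + 23549) = ((-63 + (-6 - 24)/4) + (-3417 + 1838))/27121 = ((-63 + (¼)*(-30)) - 1579)*(1/27121) = ((-63 - 15/2) - 1579)*(1/27121) = (-141/2 - 1579)*(1/27121) = -3299/2*1/27121 = -3299/54242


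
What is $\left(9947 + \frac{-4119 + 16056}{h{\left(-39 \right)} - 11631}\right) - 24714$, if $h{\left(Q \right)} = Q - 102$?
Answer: $- \frac{57949687}{3924} \approx -14768.0$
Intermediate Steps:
$h{\left(Q \right)} = -102 + Q$
$\left(9947 + \frac{-4119 + 16056}{h{\left(-39 \right)} - 11631}\right) - 24714 = \left(9947 + \frac{-4119 + 16056}{\left(-102 - 39\right) - 11631}\right) - 24714 = \left(9947 + \frac{11937}{-141 - 11631}\right) - 24714 = \left(9947 + \frac{11937}{-11772}\right) - 24714 = \left(9947 + 11937 \left(- \frac{1}{11772}\right)\right) - 24714 = \left(9947 - \frac{3979}{3924}\right) - 24714 = \frac{39028049}{3924} - 24714 = - \frac{57949687}{3924}$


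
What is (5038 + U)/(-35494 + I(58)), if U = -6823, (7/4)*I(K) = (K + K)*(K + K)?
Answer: 4165/64878 ≈ 0.064197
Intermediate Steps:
I(K) = 16*K**2/7 (I(K) = 4*((K + K)*(K + K))/7 = 4*((2*K)*(2*K))/7 = 4*(4*K**2)/7 = 16*K**2/7)
(5038 + U)/(-35494 + I(58)) = (5038 - 6823)/(-35494 + (16/7)*58**2) = -1785/(-35494 + (16/7)*3364) = -1785/(-35494 + 53824/7) = -1785/(-194634/7) = -1785*(-7/194634) = 4165/64878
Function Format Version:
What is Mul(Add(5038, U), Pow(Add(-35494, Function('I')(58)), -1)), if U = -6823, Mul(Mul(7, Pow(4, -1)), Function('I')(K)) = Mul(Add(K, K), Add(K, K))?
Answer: Rational(4165, 64878) ≈ 0.064197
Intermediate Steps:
Function('I')(K) = Mul(Rational(16, 7), Pow(K, 2)) (Function('I')(K) = Mul(Rational(4, 7), Mul(Add(K, K), Add(K, K))) = Mul(Rational(4, 7), Mul(Mul(2, K), Mul(2, K))) = Mul(Rational(4, 7), Mul(4, Pow(K, 2))) = Mul(Rational(16, 7), Pow(K, 2)))
Mul(Add(5038, U), Pow(Add(-35494, Function('I')(58)), -1)) = Mul(Add(5038, -6823), Pow(Add(-35494, Mul(Rational(16, 7), Pow(58, 2))), -1)) = Mul(-1785, Pow(Add(-35494, Mul(Rational(16, 7), 3364)), -1)) = Mul(-1785, Pow(Add(-35494, Rational(53824, 7)), -1)) = Mul(-1785, Pow(Rational(-194634, 7), -1)) = Mul(-1785, Rational(-7, 194634)) = Rational(4165, 64878)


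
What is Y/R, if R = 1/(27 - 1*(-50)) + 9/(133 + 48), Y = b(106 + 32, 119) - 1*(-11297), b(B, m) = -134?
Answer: 155578731/874 ≈ 1.7801e+5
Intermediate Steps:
Y = 11163 (Y = -134 - 1*(-11297) = -134 + 11297 = 11163)
R = 874/13937 (R = 1/(27 + 50) + 9/181 = 1/77 + (1/181)*9 = 1/77 + 9/181 = 874/13937 ≈ 0.062711)
Y/R = 11163/(874/13937) = 11163*(13937/874) = 155578731/874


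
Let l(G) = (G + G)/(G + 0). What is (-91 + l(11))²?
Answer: 7921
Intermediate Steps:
l(G) = 2 (l(G) = (2*G)/G = 2)
(-91 + l(11))² = (-91 + 2)² = (-89)² = 7921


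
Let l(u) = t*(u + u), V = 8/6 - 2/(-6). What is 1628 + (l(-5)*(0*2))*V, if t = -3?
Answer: 1628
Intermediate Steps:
V = 5/3 (V = 8*(⅙) - 2*(-⅙) = 4/3 + ⅓ = 5/3 ≈ 1.6667)
l(u) = -6*u (l(u) = -3*(u + u) = -6*u)
1628 + (l(-5)*(0*2))*V = 1628 + ((-6*(-5))*(0*2))*(5/3) = 1628 + (30*0)*(5/3) = 1628 + 0*(5/3) = 1628 + 0 = 1628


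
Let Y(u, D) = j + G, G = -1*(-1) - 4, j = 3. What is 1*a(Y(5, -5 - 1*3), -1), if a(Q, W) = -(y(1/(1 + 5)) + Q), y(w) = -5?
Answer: 5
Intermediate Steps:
G = -3 (G = 1 - 4 = -3)
Y(u, D) = 0 (Y(u, D) = 3 - 3 = 0)
a(Q, W) = 5 - Q (a(Q, W) = -(-5 + Q) = 5 - Q)
1*a(Y(5, -5 - 1*3), -1) = 1*(5 - 1*0) = 1*(5 + 0) = 1*5 = 5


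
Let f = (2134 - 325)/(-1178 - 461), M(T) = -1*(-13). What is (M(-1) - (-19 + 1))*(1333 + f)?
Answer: 67672318/1639 ≈ 41289.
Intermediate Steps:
M(T) = 13
f = -1809/1639 (f = 1809/(-1639) = 1809*(-1/1639) = -1809/1639 ≈ -1.1037)
(M(-1) - (-19 + 1))*(1333 + f) = (13 - (-19 + 1))*(1333 - 1809/1639) = (13 - 1*(-18))*(2182978/1639) = (13 + 18)*(2182978/1639) = 31*(2182978/1639) = 67672318/1639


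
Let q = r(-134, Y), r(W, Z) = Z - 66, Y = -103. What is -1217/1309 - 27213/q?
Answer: 35416144/221221 ≈ 160.09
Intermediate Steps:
r(W, Z) = -66 + Z
q = -169 (q = -66 - 103 = -169)
-1217/1309 - 27213/q = -1217/1309 - 27213/(-169) = -1217*1/1309 - 27213*(-1/169) = -1217/1309 + 27213/169 = 35416144/221221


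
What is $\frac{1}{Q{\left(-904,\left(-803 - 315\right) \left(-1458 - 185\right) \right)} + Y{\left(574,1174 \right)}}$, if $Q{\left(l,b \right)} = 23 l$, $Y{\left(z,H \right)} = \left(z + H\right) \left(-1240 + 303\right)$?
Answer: $- \frac{1}{1658668} \approx -6.0289 \cdot 10^{-7}$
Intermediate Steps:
$Y{\left(z,H \right)} = - 937 H - 937 z$ ($Y{\left(z,H \right)} = \left(H + z\right) \left(-937\right) = - 937 H - 937 z$)
$\frac{1}{Q{\left(-904,\left(-803 - 315\right) \left(-1458 - 185\right) \right)} + Y{\left(574,1174 \right)}} = \frac{1}{23 \left(-904\right) - 1637876} = \frac{1}{-20792 - 1637876} = \frac{1}{-1658668} = - \frac{1}{1658668}$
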